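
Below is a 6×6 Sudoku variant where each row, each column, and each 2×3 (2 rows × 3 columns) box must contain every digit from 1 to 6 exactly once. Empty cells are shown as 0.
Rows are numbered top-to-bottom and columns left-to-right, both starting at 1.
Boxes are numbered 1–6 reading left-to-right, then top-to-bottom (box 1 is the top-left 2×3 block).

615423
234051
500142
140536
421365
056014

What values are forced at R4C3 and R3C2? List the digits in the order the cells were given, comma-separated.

For R4C3:
  Row 4 already contains {1, 3, 4, 5, 6}.
  Column 3 already contains {1, 4, 5, 6}.
  Its 2×3 block (box 3) already contains {1, 4, 5}.
  The only value from 1–6 not eliminated is 2, so R4C3 = 2.
For R3C2:
  Row 3 already contains {1, 2, 4, 5}.
  Column 2 already contains {1, 2, 3, 4, 5}.
  Its 2×3 block (box 3) already contains {1, 4, 5}.
  The only value from 1–6 not eliminated is 6, so R3C2 = 6.

2,6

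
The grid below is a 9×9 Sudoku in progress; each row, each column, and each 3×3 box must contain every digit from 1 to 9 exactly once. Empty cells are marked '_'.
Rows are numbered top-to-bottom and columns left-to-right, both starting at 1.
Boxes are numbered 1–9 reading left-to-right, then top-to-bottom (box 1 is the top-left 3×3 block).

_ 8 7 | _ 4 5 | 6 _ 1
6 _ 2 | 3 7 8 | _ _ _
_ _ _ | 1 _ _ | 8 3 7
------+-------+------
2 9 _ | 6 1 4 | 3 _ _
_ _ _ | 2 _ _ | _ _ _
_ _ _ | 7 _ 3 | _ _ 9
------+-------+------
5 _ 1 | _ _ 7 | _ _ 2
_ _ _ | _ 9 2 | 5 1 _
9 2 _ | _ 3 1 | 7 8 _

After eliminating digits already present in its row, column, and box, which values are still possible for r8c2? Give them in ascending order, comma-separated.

3,4,6,7

Row 8 already contains {1, 2, 5, 9}.
Column 2 already contains {2, 8, 9}.
Its 3×3 block (box 7) already contains {1, 2, 5, 9}.
Removing those from 1–9 leaves {3, 4, 6, 7} as the candidates for r8c2.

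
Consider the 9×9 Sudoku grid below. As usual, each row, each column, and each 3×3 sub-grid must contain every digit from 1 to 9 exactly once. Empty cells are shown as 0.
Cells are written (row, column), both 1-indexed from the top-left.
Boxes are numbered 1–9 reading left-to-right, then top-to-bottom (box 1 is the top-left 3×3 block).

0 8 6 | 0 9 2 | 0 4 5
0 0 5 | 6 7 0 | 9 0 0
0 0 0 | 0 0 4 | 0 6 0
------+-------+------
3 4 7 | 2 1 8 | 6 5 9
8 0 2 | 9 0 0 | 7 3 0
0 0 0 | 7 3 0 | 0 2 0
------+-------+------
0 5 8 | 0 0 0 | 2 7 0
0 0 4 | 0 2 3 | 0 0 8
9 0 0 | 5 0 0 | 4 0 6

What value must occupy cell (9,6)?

7

Cell (9,6) itself could take any of {1, 7} by direct elimination.
Consider where 7 can go in column 6.
(2,6) is out (row 2 already has a 7).
(5,6) is out (row 5 already has a 7).
(6,6) is out (row 6 already has a 7).
(7,6) is out (row 7 already has a 7).
So the only cell in column 6 that can hold 7 is (9,6).
Therefore (9,6) = 7.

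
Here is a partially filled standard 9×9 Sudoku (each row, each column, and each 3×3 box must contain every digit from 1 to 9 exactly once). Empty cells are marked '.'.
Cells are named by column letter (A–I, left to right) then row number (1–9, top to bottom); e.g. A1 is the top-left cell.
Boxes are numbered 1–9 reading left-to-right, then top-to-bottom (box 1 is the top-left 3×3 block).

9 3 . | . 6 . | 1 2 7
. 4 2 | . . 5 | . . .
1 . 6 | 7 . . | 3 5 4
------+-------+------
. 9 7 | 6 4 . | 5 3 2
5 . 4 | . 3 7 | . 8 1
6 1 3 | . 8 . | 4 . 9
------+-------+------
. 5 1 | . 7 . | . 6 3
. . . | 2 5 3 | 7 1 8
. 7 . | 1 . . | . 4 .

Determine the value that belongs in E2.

Cell E2 itself could take any of {1, 9} by direct elimination.
Consider where 1 can go in box 2.
D1 is out (row 1 already has a 1).
F1 is out (row 1 already has a 1).
D2 is out (column D already has a 1).
E3 is out (row 3 already has a 1).
F3 is out (row 3 already has a 1).
So the only cell in box 2 that can hold 1 is E2.
Therefore E2 = 1.

1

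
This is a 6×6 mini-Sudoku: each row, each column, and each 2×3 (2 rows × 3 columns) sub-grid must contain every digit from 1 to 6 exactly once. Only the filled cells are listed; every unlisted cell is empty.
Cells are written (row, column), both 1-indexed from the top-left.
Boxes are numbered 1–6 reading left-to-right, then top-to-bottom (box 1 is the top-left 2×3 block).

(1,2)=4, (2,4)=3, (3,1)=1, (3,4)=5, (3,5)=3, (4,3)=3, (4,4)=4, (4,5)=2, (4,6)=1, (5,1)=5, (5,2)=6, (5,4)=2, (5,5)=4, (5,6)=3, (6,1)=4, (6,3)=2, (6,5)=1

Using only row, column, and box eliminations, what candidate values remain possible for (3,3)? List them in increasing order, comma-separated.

Row 3 already contains {1, 3, 5}.
Column 3 already contains {2, 3}.
Its 2×3 block (box 3) already contains {1, 3}.
Removing those from 1–6 leaves {4, 6} as the candidates for (3,3).

4,6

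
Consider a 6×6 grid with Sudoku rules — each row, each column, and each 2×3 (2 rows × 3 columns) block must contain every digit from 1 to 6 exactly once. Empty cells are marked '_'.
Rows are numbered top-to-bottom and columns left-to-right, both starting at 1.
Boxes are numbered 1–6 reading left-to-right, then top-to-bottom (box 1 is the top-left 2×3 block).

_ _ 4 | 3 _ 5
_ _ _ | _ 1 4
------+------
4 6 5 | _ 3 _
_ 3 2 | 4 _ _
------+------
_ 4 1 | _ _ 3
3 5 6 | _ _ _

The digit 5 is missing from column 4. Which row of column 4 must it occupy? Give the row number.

Consider where 5 can go in column 4.
R2C4 is out (box 2 already has a 5).
R3C4 is out (row 3 already has a 5).
R6C4 is out (row 6 already has a 5).
So the only cell in column 4 that can hold 5 is R5C4.
That is row 5.

5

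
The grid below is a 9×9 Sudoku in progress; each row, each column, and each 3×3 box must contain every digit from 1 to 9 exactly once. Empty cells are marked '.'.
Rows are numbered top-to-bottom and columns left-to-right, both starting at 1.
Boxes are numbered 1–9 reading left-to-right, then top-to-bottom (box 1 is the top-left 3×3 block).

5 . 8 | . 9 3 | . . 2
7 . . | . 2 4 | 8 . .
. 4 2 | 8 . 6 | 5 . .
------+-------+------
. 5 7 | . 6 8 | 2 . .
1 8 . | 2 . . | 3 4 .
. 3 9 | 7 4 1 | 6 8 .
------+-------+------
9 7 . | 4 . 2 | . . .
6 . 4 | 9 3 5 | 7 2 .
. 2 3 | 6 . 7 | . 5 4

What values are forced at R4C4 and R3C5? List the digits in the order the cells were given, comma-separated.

For R4C4:
  Row 4 already contains {2, 5, 6, 7, 8}.
  Column 4 already contains {2, 4, 6, 7, 8, 9}.
  Its 3×3 block (box 5) already contains {1, 2, 4, 6, 7, 8}.
  The only value from 1–9 not eliminated is 3, so R4C4 = 3.
For R3C5:
  Consider where 7 can go in column 5.
  R5C5 is out (box 5 already has a 7).
  R7C5 is out (row 7 already has a 7).
  R9C5 is out (row 9 already has a 7).
  So the only cell in column 5 that can hold 7 is R3C5.
  So R3C5 = 7.

3,7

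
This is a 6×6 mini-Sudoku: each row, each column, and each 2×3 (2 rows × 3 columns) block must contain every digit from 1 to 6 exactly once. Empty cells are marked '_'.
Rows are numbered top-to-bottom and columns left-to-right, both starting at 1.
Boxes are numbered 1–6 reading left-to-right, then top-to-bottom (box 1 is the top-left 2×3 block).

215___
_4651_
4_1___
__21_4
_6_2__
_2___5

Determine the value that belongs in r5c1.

Cell r5c1 itself could take any of {1, 3, 5} by direct elimination.
Consider where 5 can go in row 5.
r5c3 is out (column 3 already has a 5).
r5c5 is out (box 6 already has a 5).
r5c6 is out (column 6 already has a 5).
So the only cell in row 5 that can hold 5 is r5c1.
Therefore r5c1 = 5.

5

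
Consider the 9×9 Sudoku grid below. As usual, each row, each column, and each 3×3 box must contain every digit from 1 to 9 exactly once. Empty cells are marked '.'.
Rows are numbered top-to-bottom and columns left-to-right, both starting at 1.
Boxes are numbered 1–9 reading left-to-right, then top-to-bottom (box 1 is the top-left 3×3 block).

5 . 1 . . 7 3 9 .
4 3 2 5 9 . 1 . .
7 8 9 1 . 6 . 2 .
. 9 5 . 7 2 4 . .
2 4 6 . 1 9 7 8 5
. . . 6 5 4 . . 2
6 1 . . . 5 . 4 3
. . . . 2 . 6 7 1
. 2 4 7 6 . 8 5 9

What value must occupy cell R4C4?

8

Cell R4C4 itself could take any of {3, 8} by direct elimination.
Consider where 8 can go in box 5.
R5C4 is out (row 5 already has a 8).
So the only cell in box 5 that can hold 8 is R4C4.
Therefore R4C4 = 8.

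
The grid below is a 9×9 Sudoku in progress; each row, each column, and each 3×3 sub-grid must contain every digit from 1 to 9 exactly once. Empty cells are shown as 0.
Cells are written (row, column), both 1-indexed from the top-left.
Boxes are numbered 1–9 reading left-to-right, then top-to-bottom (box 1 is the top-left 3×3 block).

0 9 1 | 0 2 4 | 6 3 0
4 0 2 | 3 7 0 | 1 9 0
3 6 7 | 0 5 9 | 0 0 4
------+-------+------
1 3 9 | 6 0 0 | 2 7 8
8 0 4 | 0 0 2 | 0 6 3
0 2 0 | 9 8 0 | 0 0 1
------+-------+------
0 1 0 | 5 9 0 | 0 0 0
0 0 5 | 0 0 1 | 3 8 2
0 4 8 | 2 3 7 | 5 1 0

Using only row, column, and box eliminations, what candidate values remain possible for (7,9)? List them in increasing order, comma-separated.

6,7

Row 7 already contains {1, 5, 9}.
Column 9 already contains {1, 2, 3, 4, 8}.
Its 3×3 block (box 9) already contains {1, 2, 3, 5, 8}.
Removing those from 1–9 leaves {6, 7} as the candidates for (7,9).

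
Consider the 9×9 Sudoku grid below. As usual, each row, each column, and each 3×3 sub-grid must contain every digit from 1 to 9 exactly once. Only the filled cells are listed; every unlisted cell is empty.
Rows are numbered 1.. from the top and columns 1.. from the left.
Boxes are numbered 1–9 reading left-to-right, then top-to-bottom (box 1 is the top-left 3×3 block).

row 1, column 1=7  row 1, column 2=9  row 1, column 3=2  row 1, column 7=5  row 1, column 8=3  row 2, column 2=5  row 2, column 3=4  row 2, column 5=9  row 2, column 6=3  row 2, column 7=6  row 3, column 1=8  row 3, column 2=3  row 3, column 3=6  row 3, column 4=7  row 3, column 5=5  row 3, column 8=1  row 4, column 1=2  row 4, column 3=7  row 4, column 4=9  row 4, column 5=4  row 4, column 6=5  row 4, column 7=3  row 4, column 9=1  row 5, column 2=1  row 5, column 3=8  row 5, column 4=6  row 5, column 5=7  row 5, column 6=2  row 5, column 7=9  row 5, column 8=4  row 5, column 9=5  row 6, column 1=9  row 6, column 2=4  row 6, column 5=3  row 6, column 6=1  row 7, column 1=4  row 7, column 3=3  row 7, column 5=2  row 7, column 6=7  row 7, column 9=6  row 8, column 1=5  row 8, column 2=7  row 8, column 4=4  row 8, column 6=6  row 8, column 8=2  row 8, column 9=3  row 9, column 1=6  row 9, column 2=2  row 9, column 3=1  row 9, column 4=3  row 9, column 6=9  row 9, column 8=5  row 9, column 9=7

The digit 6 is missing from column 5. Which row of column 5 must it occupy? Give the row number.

1

Consider where 6 can go in column 5.
row 8, column 5 is out (row 8 already has a 6).
row 9, column 5 is out (row 9 already has a 6).
So the only cell in column 5 that can hold 6 is row 1, column 5.
That is row 1.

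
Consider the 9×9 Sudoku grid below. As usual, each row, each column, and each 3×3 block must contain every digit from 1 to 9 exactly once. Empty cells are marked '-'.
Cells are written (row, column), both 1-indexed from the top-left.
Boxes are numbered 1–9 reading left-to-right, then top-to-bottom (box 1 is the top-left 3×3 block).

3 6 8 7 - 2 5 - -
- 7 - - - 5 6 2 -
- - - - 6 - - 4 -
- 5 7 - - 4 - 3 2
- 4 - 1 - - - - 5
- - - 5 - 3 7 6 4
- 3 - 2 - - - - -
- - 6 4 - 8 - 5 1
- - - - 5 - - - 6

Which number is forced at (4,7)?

Cell (4,7) itself could take any of {1, 8, 9} by direct elimination.
Consider where 1 can go in box 6.
(5,7) is out (row 5 already has a 1).
(5,8) is out (row 5 already has a 1).
So the only cell in box 6 that can hold 1 is (4,7).
Therefore (4,7) = 1.

1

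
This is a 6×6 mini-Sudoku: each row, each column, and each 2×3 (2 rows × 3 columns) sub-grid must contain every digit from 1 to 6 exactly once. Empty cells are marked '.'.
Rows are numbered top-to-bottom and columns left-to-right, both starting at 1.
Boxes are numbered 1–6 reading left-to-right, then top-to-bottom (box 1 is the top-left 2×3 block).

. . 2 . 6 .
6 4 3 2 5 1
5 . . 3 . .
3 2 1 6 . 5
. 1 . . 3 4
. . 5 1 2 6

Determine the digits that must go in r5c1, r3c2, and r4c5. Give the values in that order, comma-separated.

2,6,4

For r5c1:
  Row 5 already contains {1, 3, 4}.
  Column 1 already contains {3, 5, 6}.
  Its 2×3 block (box 5) already contains {1, 5}.
  The only value from 1–6 not eliminated is 2, so r5c1 = 2.
For r3c2:
  Row 3 already contains {3, 5}.
  Column 2 already contains {1, 2, 4}.
  Its 2×3 block (box 3) already contains {1, 2, 3, 5}.
  The only value from 1–6 not eliminated is 6, so r3c2 = 6.
For r4c5:
  Row 4 already contains {1, 2, 3, 5, 6}.
  Column 5 already contains {2, 3, 5, 6}.
  Its 2×3 block (box 4) already contains {3, 5, 6}.
  The only value from 1–6 not eliminated is 4, so r4c5 = 4.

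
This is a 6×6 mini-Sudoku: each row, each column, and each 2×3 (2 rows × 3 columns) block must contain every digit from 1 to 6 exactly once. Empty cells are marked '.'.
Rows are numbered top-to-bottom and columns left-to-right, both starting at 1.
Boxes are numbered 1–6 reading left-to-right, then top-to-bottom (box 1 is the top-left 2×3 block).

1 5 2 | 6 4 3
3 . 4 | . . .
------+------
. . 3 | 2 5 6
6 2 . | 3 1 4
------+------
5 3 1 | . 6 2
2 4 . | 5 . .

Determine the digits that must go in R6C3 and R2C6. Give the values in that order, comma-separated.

6,5

For R6C3:
  Row 6 already contains {2, 4, 5}.
  Column 3 already contains {1, 2, 3, 4}.
  Its 2×3 block (box 5) already contains {1, 2, 3, 4, 5}.
  The only value from 1–6 not eliminated is 6, so R6C3 = 6.
For R2C6:
  Consider where 5 can go in column 6.
  R6C6 is out (row 6 already has a 5).
  So the only cell in column 6 that can hold 5 is R2C6.
  So R2C6 = 5.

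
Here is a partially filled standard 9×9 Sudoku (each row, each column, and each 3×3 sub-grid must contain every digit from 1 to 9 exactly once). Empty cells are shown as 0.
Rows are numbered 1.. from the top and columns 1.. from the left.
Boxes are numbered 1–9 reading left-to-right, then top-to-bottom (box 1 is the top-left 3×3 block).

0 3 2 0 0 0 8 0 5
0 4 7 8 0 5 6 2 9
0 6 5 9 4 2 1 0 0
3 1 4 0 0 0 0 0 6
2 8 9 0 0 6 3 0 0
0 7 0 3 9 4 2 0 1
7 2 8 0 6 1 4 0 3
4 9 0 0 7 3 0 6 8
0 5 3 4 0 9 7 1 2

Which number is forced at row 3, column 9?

Row 3 already contains {1, 2, 4, 5, 6, 9}.
Column 9 already contains {1, 2, 3, 5, 6, 8, 9}.
Its 3×3 block (box 3) already contains {1, 2, 5, 6, 8, 9}.
The only value from 1–9 not eliminated is 7, so row 3, column 9 = 7.

7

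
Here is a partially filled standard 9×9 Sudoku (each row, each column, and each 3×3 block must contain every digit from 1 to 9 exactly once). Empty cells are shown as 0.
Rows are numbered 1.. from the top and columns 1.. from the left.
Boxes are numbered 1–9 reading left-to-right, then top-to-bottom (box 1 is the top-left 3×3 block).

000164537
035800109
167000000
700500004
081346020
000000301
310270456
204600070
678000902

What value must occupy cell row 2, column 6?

7

Cell row 2, column 6 itself could take any of {2, 7} by direct elimination.
Consider where 7 can go in row 2.
row 2, column 1 is out (column 1 already has a 7).
row 2, column 5 is out (column 5 already has a 7).
row 2, column 8 is out (column 8 already has a 7).
So the only cell in row 2 that can hold 7 is row 2, column 6.
Therefore row 2, column 6 = 7.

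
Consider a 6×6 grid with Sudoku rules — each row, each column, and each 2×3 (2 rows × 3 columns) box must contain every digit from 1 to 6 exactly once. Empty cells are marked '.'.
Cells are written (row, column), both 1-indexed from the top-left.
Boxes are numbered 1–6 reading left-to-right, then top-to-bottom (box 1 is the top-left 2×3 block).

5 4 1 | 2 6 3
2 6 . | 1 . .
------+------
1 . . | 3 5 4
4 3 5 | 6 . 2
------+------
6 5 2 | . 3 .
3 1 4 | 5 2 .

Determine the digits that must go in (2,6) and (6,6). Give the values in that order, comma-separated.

For (2,6):
  Row 2 already contains {1, 2, 6}.
  Column 6 already contains {2, 3, 4}.
  Its 2×3 block (box 2) already contains {1, 2, 3, 6}.
  The only value from 1–6 not eliminated is 5, so (2,6) = 5.
For (6,6):
  Row 6 already contains {1, 2, 3, 4, 5}.
  Column 6 already contains {2, 3, 4}.
  Its 2×3 block (box 6) already contains {2, 3, 5}.
  The only value from 1–6 not eliminated is 6, so (6,6) = 6.

5,6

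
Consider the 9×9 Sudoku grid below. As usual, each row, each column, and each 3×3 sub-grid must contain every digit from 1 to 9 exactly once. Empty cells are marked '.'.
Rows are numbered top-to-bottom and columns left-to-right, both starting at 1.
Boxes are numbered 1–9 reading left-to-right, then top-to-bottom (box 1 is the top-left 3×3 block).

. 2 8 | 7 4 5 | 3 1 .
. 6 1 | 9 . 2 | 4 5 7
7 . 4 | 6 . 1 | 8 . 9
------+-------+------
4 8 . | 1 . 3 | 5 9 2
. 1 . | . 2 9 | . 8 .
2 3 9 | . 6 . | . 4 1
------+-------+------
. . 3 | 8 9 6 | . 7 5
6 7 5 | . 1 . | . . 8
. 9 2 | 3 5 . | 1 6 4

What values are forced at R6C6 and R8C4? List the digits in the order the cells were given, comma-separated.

For R6C6:
  Consider where 8 can go in row 6.
  R6C4 is out (column 4 already has a 8).
  R6C7 is out (column 7 already has a 8).
  So the only cell in row 6 that can hold 8 is R6C6.
  So R6C6 = 8.
For R8C4:
  Consider where 2 can go in box 8.
  R8C6 is out (column 6 already has a 2).
  R9C6 is out (row 9 already has a 2).
  So the only cell in box 8 that can hold 2 is R8C4.
  So R8C4 = 2.

8,2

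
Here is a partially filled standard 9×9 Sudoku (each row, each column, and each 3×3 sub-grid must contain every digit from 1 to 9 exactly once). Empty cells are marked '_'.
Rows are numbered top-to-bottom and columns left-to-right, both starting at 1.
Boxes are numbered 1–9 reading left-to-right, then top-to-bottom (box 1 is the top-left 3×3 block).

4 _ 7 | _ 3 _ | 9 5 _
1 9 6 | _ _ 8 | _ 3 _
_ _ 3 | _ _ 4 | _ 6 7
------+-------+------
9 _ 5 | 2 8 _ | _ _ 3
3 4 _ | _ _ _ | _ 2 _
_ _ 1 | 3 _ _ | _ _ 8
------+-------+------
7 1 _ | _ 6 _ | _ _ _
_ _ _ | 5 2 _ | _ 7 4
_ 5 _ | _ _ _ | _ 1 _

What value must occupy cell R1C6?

2

Cell R1C6 itself could take any of {1, 2, 6} by direct elimination.
Consider where 2 can go in column 6.
R4C6 is out (row 4 already has a 2). R5C6 is out (row 5 already has a 2). R6C6 is out (box 5 already has a 2). R7C6 is out (box 8 already has a 2). The remaining empty cells in column 6 are similarly blocked.
So the only cell in column 6 that can hold 2 is R1C6.
Therefore R1C6 = 2.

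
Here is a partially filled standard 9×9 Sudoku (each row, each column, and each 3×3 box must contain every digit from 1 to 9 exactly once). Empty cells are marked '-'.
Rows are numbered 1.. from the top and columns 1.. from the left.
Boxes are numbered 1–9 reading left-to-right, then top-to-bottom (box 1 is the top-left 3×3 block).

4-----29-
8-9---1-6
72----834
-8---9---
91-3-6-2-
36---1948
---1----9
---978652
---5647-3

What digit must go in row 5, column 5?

8

Cell row 5, column 5 itself could take any of {4, 5, 8} by direct elimination.
Consider where 8 can go in row 5.
row 5, column 3 is out (box 4 already has a 8).
row 5, column 7 is out (column 7 already has a 8).
row 5, column 9 is out (column 9 already has a 8).
So the only cell in row 5 that can hold 8 is row 5, column 5.
Therefore row 5, column 5 = 8.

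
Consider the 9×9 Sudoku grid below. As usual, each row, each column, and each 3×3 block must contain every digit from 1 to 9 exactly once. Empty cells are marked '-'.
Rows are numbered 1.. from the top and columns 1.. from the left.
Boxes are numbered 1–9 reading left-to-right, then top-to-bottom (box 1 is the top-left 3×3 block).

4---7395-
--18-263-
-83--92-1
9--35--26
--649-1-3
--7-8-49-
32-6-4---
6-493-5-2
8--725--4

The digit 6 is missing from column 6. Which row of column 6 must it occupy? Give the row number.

Consider where 6 can go in column 6.
row 4, column 6 is out (row 4 already has a 6).
row 5, column 6 is out (row 5 already has a 6).
row 8, column 6 is out (row 8 already has a 6).
So the only cell in column 6 that can hold 6 is row 6, column 6.
That is row 6.

6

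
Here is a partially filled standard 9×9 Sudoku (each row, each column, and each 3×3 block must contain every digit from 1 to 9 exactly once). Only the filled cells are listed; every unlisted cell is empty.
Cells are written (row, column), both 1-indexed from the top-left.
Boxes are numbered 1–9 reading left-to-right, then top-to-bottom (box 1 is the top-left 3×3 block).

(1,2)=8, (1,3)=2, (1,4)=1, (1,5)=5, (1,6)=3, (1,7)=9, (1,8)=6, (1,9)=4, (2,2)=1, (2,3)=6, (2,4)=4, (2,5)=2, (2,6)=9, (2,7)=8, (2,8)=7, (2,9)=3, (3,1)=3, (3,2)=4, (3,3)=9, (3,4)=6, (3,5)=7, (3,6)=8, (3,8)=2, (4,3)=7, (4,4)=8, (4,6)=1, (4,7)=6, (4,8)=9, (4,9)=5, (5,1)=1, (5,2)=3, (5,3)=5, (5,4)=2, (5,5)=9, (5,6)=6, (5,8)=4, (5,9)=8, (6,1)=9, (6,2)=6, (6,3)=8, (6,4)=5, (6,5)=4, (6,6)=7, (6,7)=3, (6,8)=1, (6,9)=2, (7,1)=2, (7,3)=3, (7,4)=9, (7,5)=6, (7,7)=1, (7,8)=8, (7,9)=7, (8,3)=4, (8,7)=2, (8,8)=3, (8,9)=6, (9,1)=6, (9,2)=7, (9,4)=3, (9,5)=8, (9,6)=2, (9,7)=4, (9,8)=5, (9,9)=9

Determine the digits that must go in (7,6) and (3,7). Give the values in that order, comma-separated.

4,5

For (7,6):
  Consider where 4 can go in row 7.
  (7,2) is out (column 2 already has a 4).
  So the only cell in row 7 that can hold 4 is (7,6).
  So (7,6) = 4.
For (3,7):
  Row 3 already contains {2, 3, 4, 6, 7, 8, 9}.
  Column 7 already contains {1, 2, 3, 4, 6, 8, 9}.
  Its 3×3 block (box 3) already contains {2, 3, 4, 6, 7, 8, 9}.
  The only value from 1–9 not eliminated is 5, so (3,7) = 5.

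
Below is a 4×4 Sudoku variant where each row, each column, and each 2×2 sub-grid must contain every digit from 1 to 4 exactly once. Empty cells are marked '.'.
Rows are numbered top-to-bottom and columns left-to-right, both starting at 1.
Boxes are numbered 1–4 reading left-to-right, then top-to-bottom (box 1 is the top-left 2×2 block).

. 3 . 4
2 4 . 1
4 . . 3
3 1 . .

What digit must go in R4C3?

Cell R4C3 itself could take any of {2, 4} by direct elimination.
Consider where 4 can go in box 4.
R3C3 is out (row 3 already has a 4).
R4C4 is out (column 4 already has a 4).
So the only cell in box 4 that can hold 4 is R4C3.
Therefore R4C3 = 4.

4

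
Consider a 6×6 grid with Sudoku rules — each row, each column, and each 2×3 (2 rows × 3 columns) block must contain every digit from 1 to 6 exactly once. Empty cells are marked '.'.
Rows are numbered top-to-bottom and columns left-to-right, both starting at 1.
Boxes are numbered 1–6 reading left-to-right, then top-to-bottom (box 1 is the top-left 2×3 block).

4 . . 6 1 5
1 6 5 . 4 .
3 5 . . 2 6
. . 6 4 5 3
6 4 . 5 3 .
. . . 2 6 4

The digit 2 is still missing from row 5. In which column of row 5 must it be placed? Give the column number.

3

Consider where 2 can go in row 5.
R5C6 is out (box 6 already has a 2).
So the only cell in row 5 that can hold 2 is R5C3.
That is column 3.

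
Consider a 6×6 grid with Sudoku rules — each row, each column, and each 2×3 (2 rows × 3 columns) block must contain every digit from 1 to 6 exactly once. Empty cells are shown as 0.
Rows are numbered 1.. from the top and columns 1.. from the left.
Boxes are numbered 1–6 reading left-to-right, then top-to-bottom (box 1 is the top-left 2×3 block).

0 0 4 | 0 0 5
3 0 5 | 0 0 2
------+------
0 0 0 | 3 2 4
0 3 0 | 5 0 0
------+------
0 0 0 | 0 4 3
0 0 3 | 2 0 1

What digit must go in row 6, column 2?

4

Cell row 6, column 2 itself could take any of {4, 5, 6} by direct elimination.
Consider where 4 can go in column 2.
row 1, column 2 is out (row 1 already has a 4).
row 2, column 2 is out (box 1 already has a 4).
row 3, column 2 is out (row 3 already has a 4).
row 5, column 2 is out (row 5 already has a 4).
So the only cell in column 2 that can hold 4 is row 6, column 2.
Therefore row 6, column 2 = 4.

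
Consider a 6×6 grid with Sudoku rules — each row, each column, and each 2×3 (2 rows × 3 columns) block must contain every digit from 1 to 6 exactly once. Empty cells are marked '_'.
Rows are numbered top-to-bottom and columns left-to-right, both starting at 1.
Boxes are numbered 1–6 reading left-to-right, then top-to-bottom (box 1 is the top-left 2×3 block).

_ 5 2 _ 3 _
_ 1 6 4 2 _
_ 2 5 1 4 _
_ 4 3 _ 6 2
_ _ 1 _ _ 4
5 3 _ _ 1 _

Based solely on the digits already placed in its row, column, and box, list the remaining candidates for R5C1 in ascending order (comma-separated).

Row 5 already contains {1, 4}.
Column 1 already contains {5}.
Its 2×3 block (box 5) already contains {1, 3, 5}.
Removing those from 1–6 leaves {2, 6} as the candidates for R5C1.

2,6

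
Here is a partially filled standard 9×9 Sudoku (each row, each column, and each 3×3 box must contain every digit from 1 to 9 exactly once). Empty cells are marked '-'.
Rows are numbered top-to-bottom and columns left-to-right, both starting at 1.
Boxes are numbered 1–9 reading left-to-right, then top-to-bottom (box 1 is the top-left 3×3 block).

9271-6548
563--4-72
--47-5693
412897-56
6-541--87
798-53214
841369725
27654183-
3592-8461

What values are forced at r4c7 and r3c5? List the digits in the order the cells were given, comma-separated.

For r4c7:
  Row 4 already contains {1, 2, 4, 5, 6, 7, 8, 9}.
  Column 7 already contains {2, 4, 5, 6, 7, 8}.
  Its 3×3 block (box 6) already contains {1, 2, 4, 5, 6, 7, 8}.
  The only value from 1–9 not eliminated is 3, so r4c7 = 3.
For r3c5:
  Consider where 2 can go in row 3.
  r3c1 is out (column 1 already has a 2).
  r3c2 is out (column 2 already has a 2).
  So the only cell in row 3 that can hold 2 is r3c5.
  So r3c5 = 2.

3,2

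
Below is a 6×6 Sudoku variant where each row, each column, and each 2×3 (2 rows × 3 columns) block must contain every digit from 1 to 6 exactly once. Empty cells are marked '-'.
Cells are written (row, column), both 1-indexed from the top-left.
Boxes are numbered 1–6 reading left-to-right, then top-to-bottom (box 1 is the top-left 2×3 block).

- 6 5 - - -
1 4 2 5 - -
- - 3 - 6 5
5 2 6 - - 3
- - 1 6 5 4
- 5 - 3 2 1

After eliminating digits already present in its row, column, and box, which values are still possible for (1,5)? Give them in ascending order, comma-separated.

1,3,4

Row 1 already contains {5, 6}.
Column 5 already contains {2, 5, 6}.
Its 2×3 block (box 2) already contains {5}.
Removing those from 1–6 leaves {1, 3, 4} as the candidates for (1,5).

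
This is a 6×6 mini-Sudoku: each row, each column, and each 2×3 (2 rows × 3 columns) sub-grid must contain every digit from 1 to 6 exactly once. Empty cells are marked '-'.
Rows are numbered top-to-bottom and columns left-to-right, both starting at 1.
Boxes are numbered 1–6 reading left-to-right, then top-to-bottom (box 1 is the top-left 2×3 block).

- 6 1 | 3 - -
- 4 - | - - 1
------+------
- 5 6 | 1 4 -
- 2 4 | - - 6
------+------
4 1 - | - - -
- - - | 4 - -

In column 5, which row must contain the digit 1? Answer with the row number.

Consider where 1 can go in column 5.
r1c5 is out (row 1 already has a 1).
r2c5 is out (row 2 already has a 1).
r4c5 is out (box 4 already has a 1).
r5c5 is out (row 5 already has a 1).
So the only cell in column 5 that can hold 1 is r6c5.
That is row 6.

6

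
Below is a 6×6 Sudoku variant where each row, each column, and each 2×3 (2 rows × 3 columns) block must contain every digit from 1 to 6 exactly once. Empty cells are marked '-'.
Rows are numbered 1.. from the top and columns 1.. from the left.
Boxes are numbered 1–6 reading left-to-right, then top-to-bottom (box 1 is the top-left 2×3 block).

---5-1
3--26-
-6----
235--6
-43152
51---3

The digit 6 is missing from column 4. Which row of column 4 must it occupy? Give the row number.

Consider where 6 can go in column 4.
row 3, column 4 is out (row 3 already has a 6).
row 4, column 4 is out (row 4 already has a 6).
So the only cell in column 4 that can hold 6 is row 6, column 4.
That is row 6.

6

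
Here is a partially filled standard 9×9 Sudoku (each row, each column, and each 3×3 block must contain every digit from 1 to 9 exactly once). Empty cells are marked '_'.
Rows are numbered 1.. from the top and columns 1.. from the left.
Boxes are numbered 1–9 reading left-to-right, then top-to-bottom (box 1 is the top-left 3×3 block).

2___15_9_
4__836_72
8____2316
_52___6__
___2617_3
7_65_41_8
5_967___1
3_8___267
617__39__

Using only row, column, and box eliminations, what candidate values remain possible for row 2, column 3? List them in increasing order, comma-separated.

Row 2 already contains {2, 3, 4, 6, 7, 8}.
Column 3 already contains {2, 6, 7, 8, 9}.
Its 3×3 block (box 1) already contains {2, 4, 8}.
Removing those from 1–9 leaves {1, 5} as the candidates for row 2, column 3.

1,5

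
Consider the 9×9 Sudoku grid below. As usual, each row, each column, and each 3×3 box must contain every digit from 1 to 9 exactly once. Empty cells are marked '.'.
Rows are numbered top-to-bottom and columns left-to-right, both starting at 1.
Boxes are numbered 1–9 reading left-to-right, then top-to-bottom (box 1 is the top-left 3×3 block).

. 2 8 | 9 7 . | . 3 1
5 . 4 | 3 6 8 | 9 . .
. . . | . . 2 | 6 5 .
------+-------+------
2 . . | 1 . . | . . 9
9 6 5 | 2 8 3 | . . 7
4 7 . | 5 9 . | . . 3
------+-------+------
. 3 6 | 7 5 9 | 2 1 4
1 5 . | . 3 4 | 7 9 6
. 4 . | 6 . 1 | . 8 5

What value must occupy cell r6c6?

6

Row 6 already contains {3, 4, 5, 7, 9}.
Column 6 already contains {1, 2, 3, 4, 8, 9}.
Its 3×3 block (box 5) already contains {1, 2, 3, 5, 8, 9}.
The only value from 1–9 not eliminated is 6, so r6c6 = 6.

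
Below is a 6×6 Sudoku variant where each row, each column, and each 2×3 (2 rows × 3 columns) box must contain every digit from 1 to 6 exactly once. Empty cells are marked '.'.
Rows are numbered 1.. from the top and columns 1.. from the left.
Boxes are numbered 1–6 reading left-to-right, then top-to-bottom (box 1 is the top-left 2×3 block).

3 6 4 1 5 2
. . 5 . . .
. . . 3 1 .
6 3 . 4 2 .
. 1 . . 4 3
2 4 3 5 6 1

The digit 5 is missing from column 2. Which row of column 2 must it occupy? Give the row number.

3

Consider where 5 can go in column 2.
row 2, column 2 is out (row 2 already has a 5).
So the only cell in column 2 that can hold 5 is row 3, column 2.
That is row 3.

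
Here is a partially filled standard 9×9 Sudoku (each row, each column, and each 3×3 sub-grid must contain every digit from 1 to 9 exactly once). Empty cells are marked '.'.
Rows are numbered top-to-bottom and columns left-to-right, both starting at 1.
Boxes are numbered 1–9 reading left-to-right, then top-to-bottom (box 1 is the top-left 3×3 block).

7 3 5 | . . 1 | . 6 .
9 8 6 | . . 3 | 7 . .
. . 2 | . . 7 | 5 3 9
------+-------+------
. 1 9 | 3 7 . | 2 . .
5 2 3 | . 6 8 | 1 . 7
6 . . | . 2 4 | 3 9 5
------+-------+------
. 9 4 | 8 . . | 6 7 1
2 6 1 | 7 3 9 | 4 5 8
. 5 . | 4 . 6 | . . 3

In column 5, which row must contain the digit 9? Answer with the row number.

Consider where 9 can go in column 5.
r2c5 is out (row 2 already has a 9).
r3c5 is out (row 3 already has a 9).
r7c5 is out (row 7 already has a 9).
r9c5 is out (box 8 already has a 9).
So the only cell in column 5 that can hold 9 is r1c5.
That is row 1.

1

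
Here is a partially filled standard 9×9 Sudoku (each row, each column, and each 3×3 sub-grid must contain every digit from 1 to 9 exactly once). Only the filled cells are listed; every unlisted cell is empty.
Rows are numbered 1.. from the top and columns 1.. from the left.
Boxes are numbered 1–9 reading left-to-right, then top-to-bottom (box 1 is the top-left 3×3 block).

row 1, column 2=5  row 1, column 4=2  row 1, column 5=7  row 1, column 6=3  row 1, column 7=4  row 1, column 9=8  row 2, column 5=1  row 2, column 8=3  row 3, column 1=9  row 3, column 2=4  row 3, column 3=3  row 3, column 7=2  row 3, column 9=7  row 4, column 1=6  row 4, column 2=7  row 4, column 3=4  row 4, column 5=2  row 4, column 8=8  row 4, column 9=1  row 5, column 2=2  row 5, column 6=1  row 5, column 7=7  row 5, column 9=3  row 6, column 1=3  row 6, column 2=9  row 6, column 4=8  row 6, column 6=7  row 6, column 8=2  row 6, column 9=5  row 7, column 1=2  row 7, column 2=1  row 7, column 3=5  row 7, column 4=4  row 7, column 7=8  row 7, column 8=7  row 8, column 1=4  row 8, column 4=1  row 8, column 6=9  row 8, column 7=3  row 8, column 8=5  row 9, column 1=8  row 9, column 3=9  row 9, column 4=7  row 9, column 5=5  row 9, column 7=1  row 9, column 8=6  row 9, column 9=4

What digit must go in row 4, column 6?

5

Row 4 already contains {1, 2, 4, 6, 7, 8}.
Column 6 already contains {1, 3, 7, 9}.
Its 3×3 block (box 5) already contains {1, 2, 7, 8}.
The only value from 1–9 not eliminated is 5, so row 4, column 6 = 5.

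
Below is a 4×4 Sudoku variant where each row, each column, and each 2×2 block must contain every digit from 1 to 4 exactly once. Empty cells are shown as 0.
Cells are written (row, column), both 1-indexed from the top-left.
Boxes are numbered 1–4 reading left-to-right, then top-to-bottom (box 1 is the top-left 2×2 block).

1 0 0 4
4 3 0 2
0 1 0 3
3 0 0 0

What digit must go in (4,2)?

Cell (4,2) itself could take any of {2, 4} by direct elimination.
Consider where 4 can go in column 2.
(1,2) is out (row 1 already has a 4).
So the only cell in column 2 that can hold 4 is (4,2).
Therefore (4,2) = 4.

4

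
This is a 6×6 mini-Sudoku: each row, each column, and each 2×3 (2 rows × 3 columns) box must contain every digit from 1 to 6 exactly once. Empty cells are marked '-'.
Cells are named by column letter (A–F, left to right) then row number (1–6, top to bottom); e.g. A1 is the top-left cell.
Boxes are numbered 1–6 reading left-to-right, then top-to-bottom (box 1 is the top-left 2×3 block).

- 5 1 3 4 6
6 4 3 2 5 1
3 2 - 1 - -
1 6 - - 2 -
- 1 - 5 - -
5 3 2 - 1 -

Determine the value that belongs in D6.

6

Cell D6 itself could take any of {4, 6} by direct elimination.
Consider where 6 can go in column D.
D4 is out (row 4 already has a 6).
So the only cell in column D that can hold 6 is D6.
Therefore D6 = 6.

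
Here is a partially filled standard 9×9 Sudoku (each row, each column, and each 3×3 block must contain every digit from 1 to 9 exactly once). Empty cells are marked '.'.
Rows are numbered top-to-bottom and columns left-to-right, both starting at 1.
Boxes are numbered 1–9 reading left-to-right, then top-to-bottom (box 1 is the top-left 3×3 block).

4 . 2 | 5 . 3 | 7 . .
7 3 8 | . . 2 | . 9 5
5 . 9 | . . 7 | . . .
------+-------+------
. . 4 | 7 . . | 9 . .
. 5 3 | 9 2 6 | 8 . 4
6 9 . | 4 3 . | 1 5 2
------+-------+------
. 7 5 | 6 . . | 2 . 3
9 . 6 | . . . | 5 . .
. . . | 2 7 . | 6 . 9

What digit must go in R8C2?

2

Cell R8C2 itself could take any of {1, 2, 4, 8} by direct elimination.
Consider where 2 can go in row 8.
R8C4 is out (column 4 already has a 2).
R8C5 is out (column 5 already has a 2).
R8C6 is out (column 6 already has a 2).
R8C8 is out (box 9 already has a 2).
R8C9 is out (column 9 already has a 2).
So the only cell in row 8 that can hold 2 is R8C2.
Therefore R8C2 = 2.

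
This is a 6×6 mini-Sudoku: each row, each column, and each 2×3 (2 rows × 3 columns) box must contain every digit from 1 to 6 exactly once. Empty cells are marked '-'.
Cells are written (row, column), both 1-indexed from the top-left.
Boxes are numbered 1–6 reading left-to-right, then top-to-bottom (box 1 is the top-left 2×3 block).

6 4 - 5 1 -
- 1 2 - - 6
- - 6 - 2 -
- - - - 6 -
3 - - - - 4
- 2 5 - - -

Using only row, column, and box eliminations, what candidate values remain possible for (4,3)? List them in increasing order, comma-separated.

1,3,4

Row 4 already contains {6}.
Column 3 already contains {2, 5, 6}.
Its 2×3 block (box 3) already contains {6}.
Removing those from 1–6 leaves {1, 3, 4} as the candidates for (4,3).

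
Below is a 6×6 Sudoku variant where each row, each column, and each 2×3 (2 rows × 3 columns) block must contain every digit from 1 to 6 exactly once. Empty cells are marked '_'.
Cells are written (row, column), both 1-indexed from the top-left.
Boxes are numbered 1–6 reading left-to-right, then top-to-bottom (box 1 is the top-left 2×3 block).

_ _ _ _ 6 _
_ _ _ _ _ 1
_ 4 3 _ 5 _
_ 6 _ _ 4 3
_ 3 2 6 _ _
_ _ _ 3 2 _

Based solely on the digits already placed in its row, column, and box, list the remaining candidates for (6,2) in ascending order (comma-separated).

1,5

Row 6 already contains {2, 3}.
Column 2 already contains {3, 4, 6}.
Its 2×3 block (box 5) already contains {2, 3}.
Removing those from 1–6 leaves {1, 5} as the candidates for (6,2).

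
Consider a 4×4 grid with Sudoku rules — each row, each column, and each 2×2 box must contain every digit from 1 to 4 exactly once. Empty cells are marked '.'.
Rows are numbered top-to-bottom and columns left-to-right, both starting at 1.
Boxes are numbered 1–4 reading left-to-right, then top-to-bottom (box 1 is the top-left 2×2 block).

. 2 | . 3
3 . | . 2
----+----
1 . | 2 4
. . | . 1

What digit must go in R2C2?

Cell R2C2 itself could take any of {1, 4} by direct elimination.
Consider where 1 can go in column 2.
R3C2 is out (row 3 already has a 1).
R4C2 is out (row 4 already has a 1).
So the only cell in column 2 that can hold 1 is R2C2.
Therefore R2C2 = 1.

1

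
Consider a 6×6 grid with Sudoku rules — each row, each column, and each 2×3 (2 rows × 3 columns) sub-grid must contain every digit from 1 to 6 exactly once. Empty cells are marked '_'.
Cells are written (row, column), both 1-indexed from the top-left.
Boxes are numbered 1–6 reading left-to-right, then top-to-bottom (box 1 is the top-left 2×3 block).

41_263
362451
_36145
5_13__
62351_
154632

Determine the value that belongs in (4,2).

4

Row 4 already contains {1, 3, 5}.
Column 2 already contains {1, 2, 3, 5, 6}.
Its 2×3 block (box 3) already contains {1, 3, 5, 6}.
The only value from 1–6 not eliminated is 4, so (4,2) = 4.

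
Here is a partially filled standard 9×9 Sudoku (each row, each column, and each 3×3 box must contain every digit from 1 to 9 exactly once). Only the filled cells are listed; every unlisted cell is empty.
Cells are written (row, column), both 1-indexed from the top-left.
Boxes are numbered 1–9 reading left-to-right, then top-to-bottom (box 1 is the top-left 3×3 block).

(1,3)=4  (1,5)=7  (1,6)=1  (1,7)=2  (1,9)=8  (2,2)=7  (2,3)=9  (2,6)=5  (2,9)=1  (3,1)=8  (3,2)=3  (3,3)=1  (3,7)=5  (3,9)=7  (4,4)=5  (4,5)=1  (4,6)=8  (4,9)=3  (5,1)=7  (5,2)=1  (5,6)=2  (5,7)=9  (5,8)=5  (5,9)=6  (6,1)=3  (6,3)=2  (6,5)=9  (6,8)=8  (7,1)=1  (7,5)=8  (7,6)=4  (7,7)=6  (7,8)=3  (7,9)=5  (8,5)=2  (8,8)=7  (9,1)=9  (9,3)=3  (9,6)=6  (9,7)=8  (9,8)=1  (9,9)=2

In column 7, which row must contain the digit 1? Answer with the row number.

Consider where 1 can go in column 7.
(2,7) is out (row 2 already has a 1).
(4,7) is out (row 4 already has a 1).
(8,7) is out (box 9 already has a 1).
So the only cell in column 7 that can hold 1 is (6,7).
That is row 6.

6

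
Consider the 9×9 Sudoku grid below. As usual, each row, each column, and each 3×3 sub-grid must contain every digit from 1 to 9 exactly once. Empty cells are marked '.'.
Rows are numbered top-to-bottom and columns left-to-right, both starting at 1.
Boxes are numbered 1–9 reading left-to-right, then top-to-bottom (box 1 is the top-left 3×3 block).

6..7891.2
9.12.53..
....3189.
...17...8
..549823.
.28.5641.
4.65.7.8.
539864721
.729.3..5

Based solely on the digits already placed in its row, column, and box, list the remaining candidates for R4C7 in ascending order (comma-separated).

5,6,9

Row 4 already contains {1, 7, 8}.
Column 7 already contains {1, 2, 3, 4, 7, 8}.
Its 3×3 block (box 6) already contains {1, 2, 3, 4, 8}.
Removing those from 1–9 leaves {5, 6, 9} as the candidates for R4C7.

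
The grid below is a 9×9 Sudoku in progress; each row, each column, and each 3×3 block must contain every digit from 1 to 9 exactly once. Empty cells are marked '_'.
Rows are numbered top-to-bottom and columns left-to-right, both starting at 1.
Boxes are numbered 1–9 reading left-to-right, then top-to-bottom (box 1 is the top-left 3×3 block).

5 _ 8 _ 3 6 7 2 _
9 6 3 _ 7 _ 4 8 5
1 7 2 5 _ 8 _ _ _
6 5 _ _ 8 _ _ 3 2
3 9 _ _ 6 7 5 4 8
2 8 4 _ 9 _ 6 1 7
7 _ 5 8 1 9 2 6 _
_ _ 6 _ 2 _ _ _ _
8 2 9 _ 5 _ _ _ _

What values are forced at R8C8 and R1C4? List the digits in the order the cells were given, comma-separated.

For R8C8:
  Consider where 5 can go in box 9.
  R7C9 is out (row 7 already has a 5). R8C7 is out (column 7 already has a 5). R8C9 is out (column 9 already has a 5). R9C7 is out (row 9 already has a 5). The remaining empty cells in box 9 are similarly blocked.
  So the only cell in box 9 that can hold 5 is R8C8.
  So R8C8 = 5.
For R1C4:
  Consider where 9 can go in column 4.
  R2C4 is out (row 2 already has a 9). R4C4 is out (box 5 already has a 9). R5C4 is out (row 5 already has a 9). R6C4 is out (row 6 already has a 9). The remaining empty cells in column 4 are similarly blocked.
  So the only cell in column 4 that can hold 9 is R1C4.
  So R1C4 = 9.

5,9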